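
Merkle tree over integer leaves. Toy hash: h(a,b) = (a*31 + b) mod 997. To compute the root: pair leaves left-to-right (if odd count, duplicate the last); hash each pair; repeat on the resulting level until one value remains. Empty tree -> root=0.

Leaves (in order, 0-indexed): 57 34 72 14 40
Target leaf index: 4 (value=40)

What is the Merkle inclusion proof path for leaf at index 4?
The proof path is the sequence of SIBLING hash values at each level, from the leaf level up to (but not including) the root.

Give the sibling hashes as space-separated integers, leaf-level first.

L0 (leaves): [57, 34, 72, 14, 40], target index=4
L1: h(57,34)=(57*31+34)%997=804 [pair 0] h(72,14)=(72*31+14)%997=252 [pair 1] h(40,40)=(40*31+40)%997=283 [pair 2] -> [804, 252, 283]
  Sibling for proof at L0: 40
L2: h(804,252)=(804*31+252)%997=251 [pair 0] h(283,283)=(283*31+283)%997=83 [pair 1] -> [251, 83]
  Sibling for proof at L1: 283
L3: h(251,83)=(251*31+83)%997=885 [pair 0] -> [885]
  Sibling for proof at L2: 251
Root: 885
Proof path (sibling hashes from leaf to root): [40, 283, 251]

Answer: 40 283 251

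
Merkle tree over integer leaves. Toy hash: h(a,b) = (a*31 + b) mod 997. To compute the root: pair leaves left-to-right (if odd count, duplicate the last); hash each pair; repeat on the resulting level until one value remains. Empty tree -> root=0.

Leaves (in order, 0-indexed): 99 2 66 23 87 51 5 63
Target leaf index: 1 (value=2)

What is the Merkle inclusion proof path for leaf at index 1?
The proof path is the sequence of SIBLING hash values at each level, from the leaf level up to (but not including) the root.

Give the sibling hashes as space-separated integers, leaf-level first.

Answer: 99 75 661

Derivation:
L0 (leaves): [99, 2, 66, 23, 87, 51, 5, 63], target index=1
L1: h(99,2)=(99*31+2)%997=80 [pair 0] h(66,23)=(66*31+23)%997=75 [pair 1] h(87,51)=(87*31+51)%997=754 [pair 2] h(5,63)=(5*31+63)%997=218 [pair 3] -> [80, 75, 754, 218]
  Sibling for proof at L0: 99
L2: h(80,75)=(80*31+75)%997=561 [pair 0] h(754,218)=(754*31+218)%997=661 [pair 1] -> [561, 661]
  Sibling for proof at L1: 75
L3: h(561,661)=(561*31+661)%997=106 [pair 0] -> [106]
  Sibling for proof at L2: 661
Root: 106
Proof path (sibling hashes from leaf to root): [99, 75, 661]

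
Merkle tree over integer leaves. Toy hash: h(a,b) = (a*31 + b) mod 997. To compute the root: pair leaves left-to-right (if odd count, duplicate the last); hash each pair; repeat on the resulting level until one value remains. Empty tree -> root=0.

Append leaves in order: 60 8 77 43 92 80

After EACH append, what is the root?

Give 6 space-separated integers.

After append 60 (leaves=[60]):
  L0: [60]
  root=60
After append 8 (leaves=[60, 8]):
  L0: [60, 8]
  L1: h(60,8)=(60*31+8)%997=871 -> [871]
  root=871
After append 77 (leaves=[60, 8, 77]):
  L0: [60, 8, 77]
  L1: h(60,8)=(60*31+8)%997=871 h(77,77)=(77*31+77)%997=470 -> [871, 470]
  L2: h(871,470)=(871*31+470)%997=552 -> [552]
  root=552
After append 43 (leaves=[60, 8, 77, 43]):
  L0: [60, 8, 77, 43]
  L1: h(60,8)=(60*31+8)%997=871 h(77,43)=(77*31+43)%997=436 -> [871, 436]
  L2: h(871,436)=(871*31+436)%997=518 -> [518]
  root=518
After append 92 (leaves=[60, 8, 77, 43, 92]):
  L0: [60, 8, 77, 43, 92]
  L1: h(60,8)=(60*31+8)%997=871 h(77,43)=(77*31+43)%997=436 h(92,92)=(92*31+92)%997=950 -> [871, 436, 950]
  L2: h(871,436)=(871*31+436)%997=518 h(950,950)=(950*31+950)%997=490 -> [518, 490]
  L3: h(518,490)=(518*31+490)%997=596 -> [596]
  root=596
After append 80 (leaves=[60, 8, 77, 43, 92, 80]):
  L0: [60, 8, 77, 43, 92, 80]
  L1: h(60,8)=(60*31+8)%997=871 h(77,43)=(77*31+43)%997=436 h(92,80)=(92*31+80)%997=938 -> [871, 436, 938]
  L2: h(871,436)=(871*31+436)%997=518 h(938,938)=(938*31+938)%997=106 -> [518, 106]
  L3: h(518,106)=(518*31+106)%997=212 -> [212]
  root=212

Answer: 60 871 552 518 596 212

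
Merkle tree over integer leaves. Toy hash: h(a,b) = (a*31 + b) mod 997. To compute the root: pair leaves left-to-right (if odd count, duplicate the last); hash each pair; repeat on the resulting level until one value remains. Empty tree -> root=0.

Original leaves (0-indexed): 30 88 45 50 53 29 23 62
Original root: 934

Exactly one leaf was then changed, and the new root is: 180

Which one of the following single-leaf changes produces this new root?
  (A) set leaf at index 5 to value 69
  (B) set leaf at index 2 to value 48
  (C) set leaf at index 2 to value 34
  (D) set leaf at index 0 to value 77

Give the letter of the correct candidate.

Answer: A

Derivation:
Original leaves: [30, 88, 45, 50, 53, 29, 23, 62]
Target new root: 180
Try each candidate change and compute the resulting root:
Candidate A: set leaf[5] = 69 -> leaves = [30, 88, 45, 50, 53, 69, 23, 62]
  L0: [30, 88, 45, 50, 53, 69, 23, 62]
  L1: h(30,88)=(30*31+88)%997=21 h(45,50)=(45*31+50)%997=448 h(53,69)=(53*31+69)%997=715 h(23,62)=(23*31+62)%997=775 -> [21, 448, 715, 775]
  L2: h(21,448)=(21*31+448)%997=102 h(715,775)=(715*31+775)%997=9 -> [102, 9]
  L3: h(102,9)=(102*31+9)%997=180 -> [180]
  root = 180 == target 180  ** MATCH **
Candidate B: set leaf[2] = 48 -> leaves = [30, 88, 48, 50, 53, 29, 23, 62]
  L0: [30, 88, 48, 50, 53, 29, 23, 62]
  L1: h(30,88)=(30*31+88)%997=21 h(48,50)=(48*31+50)%997=541 h(53,29)=(53*31+29)%997=675 h(23,62)=(23*31+62)%997=775 -> [21, 541, 675, 775]
  L2: h(21,541)=(21*31+541)%997=195 h(675,775)=(675*31+775)%997=763 -> [195, 763]
  L3: h(195,763)=(195*31+763)%997=826 -> [826]
  root = 826 != target 180
Candidate C: set leaf[2] = 34 -> leaves = [30, 88, 34, 50, 53, 29, 23, 62]
  L0: [30, 88, 34, 50, 53, 29, 23, 62]
  L1: h(30,88)=(30*31+88)%997=21 h(34,50)=(34*31+50)%997=107 h(53,29)=(53*31+29)%997=675 h(23,62)=(23*31+62)%997=775 -> [21, 107, 675, 775]
  L2: h(21,107)=(21*31+107)%997=758 h(675,775)=(675*31+775)%997=763 -> [758, 763]
  L3: h(758,763)=(758*31+763)%997=333 -> [333]
  root = 333 != target 180
Candidate D: set leaf[0] = 77 -> leaves = [77, 88, 45, 50, 53, 29, 23, 62]
  L0: [77, 88, 45, 50, 53, 29, 23, 62]
  L1: h(77,88)=(77*31+88)%997=481 h(45,50)=(45*31+50)%997=448 h(53,29)=(53*31+29)%997=675 h(23,62)=(23*31+62)%997=775 -> [481, 448, 675, 775]
  L2: h(481,448)=(481*31+448)%997=404 h(675,775)=(675*31+775)%997=763 -> [404, 763]
  L3: h(404,763)=(404*31+763)%997=326 -> [326]
  root = 326 != target 180
Candidate A produces the target root.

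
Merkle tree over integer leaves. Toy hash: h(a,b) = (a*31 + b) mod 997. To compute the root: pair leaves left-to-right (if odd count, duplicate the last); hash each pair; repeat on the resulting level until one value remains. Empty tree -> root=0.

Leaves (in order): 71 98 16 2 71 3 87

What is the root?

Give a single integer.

L0: [71, 98, 16, 2, 71, 3, 87]
L1: h(71,98)=(71*31+98)%997=305 h(16,2)=(16*31+2)%997=498 h(71,3)=(71*31+3)%997=210 h(87,87)=(87*31+87)%997=790 -> [305, 498, 210, 790]
L2: h(305,498)=(305*31+498)%997=980 h(210,790)=(210*31+790)%997=321 -> [980, 321]
L3: h(980,321)=(980*31+321)%997=791 -> [791]

Answer: 791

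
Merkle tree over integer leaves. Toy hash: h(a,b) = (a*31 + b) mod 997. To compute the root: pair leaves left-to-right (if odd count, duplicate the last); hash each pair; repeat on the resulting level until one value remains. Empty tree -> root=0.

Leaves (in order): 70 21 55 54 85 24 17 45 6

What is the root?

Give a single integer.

L0: [70, 21, 55, 54, 85, 24, 17, 45, 6]
L1: h(70,21)=(70*31+21)%997=197 h(55,54)=(55*31+54)%997=762 h(85,24)=(85*31+24)%997=665 h(17,45)=(17*31+45)%997=572 h(6,6)=(6*31+6)%997=192 -> [197, 762, 665, 572, 192]
L2: h(197,762)=(197*31+762)%997=887 h(665,572)=(665*31+572)%997=250 h(192,192)=(192*31+192)%997=162 -> [887, 250, 162]
L3: h(887,250)=(887*31+250)%997=828 h(162,162)=(162*31+162)%997=199 -> [828, 199]
L4: h(828,199)=(828*31+199)%997=942 -> [942]

Answer: 942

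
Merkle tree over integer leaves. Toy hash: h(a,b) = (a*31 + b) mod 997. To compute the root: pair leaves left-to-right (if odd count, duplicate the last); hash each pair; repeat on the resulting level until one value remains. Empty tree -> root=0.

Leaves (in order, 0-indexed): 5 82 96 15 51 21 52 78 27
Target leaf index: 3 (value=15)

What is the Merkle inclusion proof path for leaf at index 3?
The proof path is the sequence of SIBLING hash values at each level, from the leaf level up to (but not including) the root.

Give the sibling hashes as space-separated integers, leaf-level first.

Answer: 96 237 505 397

Derivation:
L0 (leaves): [5, 82, 96, 15, 51, 21, 52, 78, 27], target index=3
L1: h(5,82)=(5*31+82)%997=237 [pair 0] h(96,15)=(96*31+15)%997=0 [pair 1] h(51,21)=(51*31+21)%997=605 [pair 2] h(52,78)=(52*31+78)%997=693 [pair 3] h(27,27)=(27*31+27)%997=864 [pair 4] -> [237, 0, 605, 693, 864]
  Sibling for proof at L0: 96
L2: h(237,0)=(237*31+0)%997=368 [pair 0] h(605,693)=(605*31+693)%997=505 [pair 1] h(864,864)=(864*31+864)%997=729 [pair 2] -> [368, 505, 729]
  Sibling for proof at L1: 237
L3: h(368,505)=(368*31+505)%997=946 [pair 0] h(729,729)=(729*31+729)%997=397 [pair 1] -> [946, 397]
  Sibling for proof at L2: 505
L4: h(946,397)=(946*31+397)%997=810 [pair 0] -> [810]
  Sibling for proof at L3: 397
Root: 810
Proof path (sibling hashes from leaf to root): [96, 237, 505, 397]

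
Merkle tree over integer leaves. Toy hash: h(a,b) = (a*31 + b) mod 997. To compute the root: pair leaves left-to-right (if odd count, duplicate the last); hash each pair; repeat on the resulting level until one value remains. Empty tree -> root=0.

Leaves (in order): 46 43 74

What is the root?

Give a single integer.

L0: [46, 43, 74]
L1: h(46,43)=(46*31+43)%997=472 h(74,74)=(74*31+74)%997=374 -> [472, 374]
L2: h(472,374)=(472*31+374)%997=51 -> [51]

Answer: 51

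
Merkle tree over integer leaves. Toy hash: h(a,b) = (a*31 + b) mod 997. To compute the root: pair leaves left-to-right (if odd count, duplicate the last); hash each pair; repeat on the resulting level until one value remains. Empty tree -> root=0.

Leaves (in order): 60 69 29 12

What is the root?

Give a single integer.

L0: [60, 69, 29, 12]
L1: h(60,69)=(60*31+69)%997=932 h(29,12)=(29*31+12)%997=911 -> [932, 911]
L2: h(932,911)=(932*31+911)%997=890 -> [890]

Answer: 890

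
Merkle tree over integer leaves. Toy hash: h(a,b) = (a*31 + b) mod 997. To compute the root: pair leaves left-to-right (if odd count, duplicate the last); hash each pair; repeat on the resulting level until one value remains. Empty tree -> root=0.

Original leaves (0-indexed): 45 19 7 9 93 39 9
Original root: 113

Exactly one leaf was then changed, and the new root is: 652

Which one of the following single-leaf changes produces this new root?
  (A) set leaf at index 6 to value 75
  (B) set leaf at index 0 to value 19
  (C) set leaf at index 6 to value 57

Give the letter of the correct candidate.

Answer: C

Derivation:
Original leaves: [45, 19, 7, 9, 93, 39, 9]
Target new root: 652
Try each candidate change and compute the resulting root:
Candidate A: set leaf[6] = 75 -> leaves = [45, 19, 7, 9, 93, 39, 75]
  L0: [45, 19, 7, 9, 93, 39, 75]
  L1: h(45,19)=(45*31+19)%997=417 h(7,9)=(7*31+9)%997=226 h(93,39)=(93*31+39)%997=928 h(75,75)=(75*31+75)%997=406 -> [417, 226, 928, 406]
  L2: h(417,226)=(417*31+226)%997=192 h(928,406)=(928*31+406)%997=261 -> [192, 261]
  L3: h(192,261)=(192*31+261)%997=231 -> [231]
  root = 231 != target 652
Candidate B: set leaf[0] = 19 -> leaves = [19, 19, 7, 9, 93, 39, 9]
  L0: [19, 19, 7, 9, 93, 39, 9]
  L1: h(19,19)=(19*31+19)%997=608 h(7,9)=(7*31+9)%997=226 h(93,39)=(93*31+39)%997=928 h(9,9)=(9*31+9)%997=288 -> [608, 226, 928, 288]
  L2: h(608,226)=(608*31+226)%997=131 h(928,288)=(928*31+288)%997=143 -> [131, 143]
  L3: h(131,143)=(131*31+143)%997=216 -> [216]
  root = 216 != target 652
Candidate C: set leaf[6] = 57 -> leaves = [45, 19, 7, 9, 93, 39, 57]
  L0: [45, 19, 7, 9, 93, 39, 57]
  L1: h(45,19)=(45*31+19)%997=417 h(7,9)=(7*31+9)%997=226 h(93,39)=(93*31+39)%997=928 h(57,57)=(57*31+57)%997=827 -> [417, 226, 928, 827]
  L2: h(417,226)=(417*31+226)%997=192 h(928,827)=(928*31+827)%997=682 -> [192, 682]
  L3: h(192,682)=(192*31+682)%997=652 -> [652]
  root = 652 == target 652  ** MATCH **
Candidate C produces the target root.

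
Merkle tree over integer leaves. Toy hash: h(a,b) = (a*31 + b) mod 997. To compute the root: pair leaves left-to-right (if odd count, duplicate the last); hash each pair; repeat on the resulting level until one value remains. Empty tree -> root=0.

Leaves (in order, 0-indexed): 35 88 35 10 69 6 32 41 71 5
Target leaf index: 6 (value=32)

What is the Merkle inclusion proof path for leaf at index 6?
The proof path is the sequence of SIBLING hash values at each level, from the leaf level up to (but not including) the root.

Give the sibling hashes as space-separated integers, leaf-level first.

Answer: 41 151 569 739

Derivation:
L0 (leaves): [35, 88, 35, 10, 69, 6, 32, 41, 71, 5], target index=6
L1: h(35,88)=(35*31+88)%997=176 [pair 0] h(35,10)=(35*31+10)%997=98 [pair 1] h(69,6)=(69*31+6)%997=151 [pair 2] h(32,41)=(32*31+41)%997=36 [pair 3] h(71,5)=(71*31+5)%997=212 [pair 4] -> [176, 98, 151, 36, 212]
  Sibling for proof at L0: 41
L2: h(176,98)=(176*31+98)%997=569 [pair 0] h(151,36)=(151*31+36)%997=729 [pair 1] h(212,212)=(212*31+212)%997=802 [pair 2] -> [569, 729, 802]
  Sibling for proof at L1: 151
L3: h(569,729)=(569*31+729)%997=422 [pair 0] h(802,802)=(802*31+802)%997=739 [pair 1] -> [422, 739]
  Sibling for proof at L2: 569
L4: h(422,739)=(422*31+739)%997=860 [pair 0] -> [860]
  Sibling for proof at L3: 739
Root: 860
Proof path (sibling hashes from leaf to root): [41, 151, 569, 739]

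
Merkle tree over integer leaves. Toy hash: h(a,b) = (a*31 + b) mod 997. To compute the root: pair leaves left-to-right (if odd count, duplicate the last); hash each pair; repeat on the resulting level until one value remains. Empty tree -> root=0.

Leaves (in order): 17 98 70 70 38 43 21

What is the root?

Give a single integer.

Answer: 718

Derivation:
L0: [17, 98, 70, 70, 38, 43, 21]
L1: h(17,98)=(17*31+98)%997=625 h(70,70)=(70*31+70)%997=246 h(38,43)=(38*31+43)%997=224 h(21,21)=(21*31+21)%997=672 -> [625, 246, 224, 672]
L2: h(625,246)=(625*31+246)%997=678 h(224,672)=(224*31+672)%997=637 -> [678, 637]
L3: h(678,637)=(678*31+637)%997=718 -> [718]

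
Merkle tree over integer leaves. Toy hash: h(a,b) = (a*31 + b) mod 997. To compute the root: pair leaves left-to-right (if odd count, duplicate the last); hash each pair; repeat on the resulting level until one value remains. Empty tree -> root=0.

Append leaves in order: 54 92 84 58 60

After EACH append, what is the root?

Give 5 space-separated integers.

Answer: 54 769 605 579 626

Derivation:
After append 54 (leaves=[54]):
  L0: [54]
  root=54
After append 92 (leaves=[54, 92]):
  L0: [54, 92]
  L1: h(54,92)=(54*31+92)%997=769 -> [769]
  root=769
After append 84 (leaves=[54, 92, 84]):
  L0: [54, 92, 84]
  L1: h(54,92)=(54*31+92)%997=769 h(84,84)=(84*31+84)%997=694 -> [769, 694]
  L2: h(769,694)=(769*31+694)%997=605 -> [605]
  root=605
After append 58 (leaves=[54, 92, 84, 58]):
  L0: [54, 92, 84, 58]
  L1: h(54,92)=(54*31+92)%997=769 h(84,58)=(84*31+58)%997=668 -> [769, 668]
  L2: h(769,668)=(769*31+668)%997=579 -> [579]
  root=579
After append 60 (leaves=[54, 92, 84, 58, 60]):
  L0: [54, 92, 84, 58, 60]
  L1: h(54,92)=(54*31+92)%997=769 h(84,58)=(84*31+58)%997=668 h(60,60)=(60*31+60)%997=923 -> [769, 668, 923]
  L2: h(769,668)=(769*31+668)%997=579 h(923,923)=(923*31+923)%997=623 -> [579, 623]
  L3: h(579,623)=(579*31+623)%997=626 -> [626]
  root=626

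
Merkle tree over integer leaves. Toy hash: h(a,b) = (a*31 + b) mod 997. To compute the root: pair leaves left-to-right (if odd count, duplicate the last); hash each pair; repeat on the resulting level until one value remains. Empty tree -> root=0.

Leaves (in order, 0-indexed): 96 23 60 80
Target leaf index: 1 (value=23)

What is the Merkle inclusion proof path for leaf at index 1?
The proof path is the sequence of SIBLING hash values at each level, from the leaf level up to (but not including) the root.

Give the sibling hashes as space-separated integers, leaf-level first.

Answer: 96 943

Derivation:
L0 (leaves): [96, 23, 60, 80], target index=1
L1: h(96,23)=(96*31+23)%997=8 [pair 0] h(60,80)=(60*31+80)%997=943 [pair 1] -> [8, 943]
  Sibling for proof at L0: 96
L2: h(8,943)=(8*31+943)%997=194 [pair 0] -> [194]
  Sibling for proof at L1: 943
Root: 194
Proof path (sibling hashes from leaf to root): [96, 943]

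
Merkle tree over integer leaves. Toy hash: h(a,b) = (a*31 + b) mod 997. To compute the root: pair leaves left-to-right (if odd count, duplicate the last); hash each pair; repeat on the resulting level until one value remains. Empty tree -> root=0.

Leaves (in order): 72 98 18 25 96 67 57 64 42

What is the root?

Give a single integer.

Answer: 295

Derivation:
L0: [72, 98, 18, 25, 96, 67, 57, 64, 42]
L1: h(72,98)=(72*31+98)%997=336 h(18,25)=(18*31+25)%997=583 h(96,67)=(96*31+67)%997=52 h(57,64)=(57*31+64)%997=834 h(42,42)=(42*31+42)%997=347 -> [336, 583, 52, 834, 347]
L2: h(336,583)=(336*31+583)%997=32 h(52,834)=(52*31+834)%997=452 h(347,347)=(347*31+347)%997=137 -> [32, 452, 137]
L3: h(32,452)=(32*31+452)%997=447 h(137,137)=(137*31+137)%997=396 -> [447, 396]
L4: h(447,396)=(447*31+396)%997=295 -> [295]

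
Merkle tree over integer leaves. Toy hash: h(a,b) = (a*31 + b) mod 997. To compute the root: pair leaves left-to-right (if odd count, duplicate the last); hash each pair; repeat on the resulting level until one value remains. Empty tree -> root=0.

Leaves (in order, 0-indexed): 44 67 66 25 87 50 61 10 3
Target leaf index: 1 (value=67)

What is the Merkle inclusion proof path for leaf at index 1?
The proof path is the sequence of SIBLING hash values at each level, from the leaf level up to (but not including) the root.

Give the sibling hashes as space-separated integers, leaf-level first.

Answer: 44 77 319 598

Derivation:
L0 (leaves): [44, 67, 66, 25, 87, 50, 61, 10, 3], target index=1
L1: h(44,67)=(44*31+67)%997=434 [pair 0] h(66,25)=(66*31+25)%997=77 [pair 1] h(87,50)=(87*31+50)%997=753 [pair 2] h(61,10)=(61*31+10)%997=904 [pair 3] h(3,3)=(3*31+3)%997=96 [pair 4] -> [434, 77, 753, 904, 96]
  Sibling for proof at L0: 44
L2: h(434,77)=(434*31+77)%997=570 [pair 0] h(753,904)=(753*31+904)%997=319 [pair 1] h(96,96)=(96*31+96)%997=81 [pair 2] -> [570, 319, 81]
  Sibling for proof at L1: 77
L3: h(570,319)=(570*31+319)%997=43 [pair 0] h(81,81)=(81*31+81)%997=598 [pair 1] -> [43, 598]
  Sibling for proof at L2: 319
L4: h(43,598)=(43*31+598)%997=934 [pair 0] -> [934]
  Sibling for proof at L3: 598
Root: 934
Proof path (sibling hashes from leaf to root): [44, 77, 319, 598]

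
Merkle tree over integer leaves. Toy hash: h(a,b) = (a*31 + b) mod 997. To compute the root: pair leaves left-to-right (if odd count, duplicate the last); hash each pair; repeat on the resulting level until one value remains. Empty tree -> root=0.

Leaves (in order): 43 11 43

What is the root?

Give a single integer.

Answer: 169

Derivation:
L0: [43, 11, 43]
L1: h(43,11)=(43*31+11)%997=347 h(43,43)=(43*31+43)%997=379 -> [347, 379]
L2: h(347,379)=(347*31+379)%997=169 -> [169]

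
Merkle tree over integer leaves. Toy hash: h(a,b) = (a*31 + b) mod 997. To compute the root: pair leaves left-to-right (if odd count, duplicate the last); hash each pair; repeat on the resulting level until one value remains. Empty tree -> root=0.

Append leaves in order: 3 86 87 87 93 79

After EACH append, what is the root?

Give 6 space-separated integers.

After append 3 (leaves=[3]):
  L0: [3]
  root=3
After append 86 (leaves=[3, 86]):
  L0: [3, 86]
  L1: h(3,86)=(3*31+86)%997=179 -> [179]
  root=179
After append 87 (leaves=[3, 86, 87]):
  L0: [3, 86, 87]
  L1: h(3,86)=(3*31+86)%997=179 h(87,87)=(87*31+87)%997=790 -> [179, 790]
  L2: h(179,790)=(179*31+790)%997=357 -> [357]
  root=357
After append 87 (leaves=[3, 86, 87, 87]):
  L0: [3, 86, 87, 87]
  L1: h(3,86)=(3*31+86)%997=179 h(87,87)=(87*31+87)%997=790 -> [179, 790]
  L2: h(179,790)=(179*31+790)%997=357 -> [357]
  root=357
After append 93 (leaves=[3, 86, 87, 87, 93]):
  L0: [3, 86, 87, 87, 93]
  L1: h(3,86)=(3*31+86)%997=179 h(87,87)=(87*31+87)%997=790 h(93,93)=(93*31+93)%997=982 -> [179, 790, 982]
  L2: h(179,790)=(179*31+790)%997=357 h(982,982)=(982*31+982)%997=517 -> [357, 517]
  L3: h(357,517)=(357*31+517)%997=617 -> [617]
  root=617
After append 79 (leaves=[3, 86, 87, 87, 93, 79]):
  L0: [3, 86, 87, 87, 93, 79]
  L1: h(3,86)=(3*31+86)%997=179 h(87,87)=(87*31+87)%997=790 h(93,79)=(93*31+79)%997=968 -> [179, 790, 968]
  L2: h(179,790)=(179*31+790)%997=357 h(968,968)=(968*31+968)%997=69 -> [357, 69]
  L3: h(357,69)=(357*31+69)%997=169 -> [169]
  root=169

Answer: 3 179 357 357 617 169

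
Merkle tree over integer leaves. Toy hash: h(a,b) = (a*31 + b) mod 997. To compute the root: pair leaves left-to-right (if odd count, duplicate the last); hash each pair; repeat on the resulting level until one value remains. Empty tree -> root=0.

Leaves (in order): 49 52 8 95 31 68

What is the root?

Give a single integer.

L0: [49, 52, 8, 95, 31, 68]
L1: h(49,52)=(49*31+52)%997=574 h(8,95)=(8*31+95)%997=343 h(31,68)=(31*31+68)%997=32 -> [574, 343, 32]
L2: h(574,343)=(574*31+343)%997=191 h(32,32)=(32*31+32)%997=27 -> [191, 27]
L3: h(191,27)=(191*31+27)%997=963 -> [963]

Answer: 963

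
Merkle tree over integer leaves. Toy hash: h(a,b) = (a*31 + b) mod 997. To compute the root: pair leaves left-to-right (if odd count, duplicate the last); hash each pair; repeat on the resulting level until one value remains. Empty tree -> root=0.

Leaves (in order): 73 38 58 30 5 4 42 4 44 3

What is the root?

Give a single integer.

Answer: 237

Derivation:
L0: [73, 38, 58, 30, 5, 4, 42, 4, 44, 3]
L1: h(73,38)=(73*31+38)%997=307 h(58,30)=(58*31+30)%997=831 h(5,4)=(5*31+4)%997=159 h(42,4)=(42*31+4)%997=309 h(44,3)=(44*31+3)%997=370 -> [307, 831, 159, 309, 370]
L2: h(307,831)=(307*31+831)%997=378 h(159,309)=(159*31+309)%997=253 h(370,370)=(370*31+370)%997=873 -> [378, 253, 873]
L3: h(378,253)=(378*31+253)%997=7 h(873,873)=(873*31+873)%997=20 -> [7, 20]
L4: h(7,20)=(7*31+20)%997=237 -> [237]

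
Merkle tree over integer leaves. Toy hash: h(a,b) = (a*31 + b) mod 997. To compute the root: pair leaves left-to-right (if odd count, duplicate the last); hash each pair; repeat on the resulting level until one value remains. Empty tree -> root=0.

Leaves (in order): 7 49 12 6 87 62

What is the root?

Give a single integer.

L0: [7, 49, 12, 6, 87, 62]
L1: h(7,49)=(7*31+49)%997=266 h(12,6)=(12*31+6)%997=378 h(87,62)=(87*31+62)%997=765 -> [266, 378, 765]
L2: h(266,378)=(266*31+378)%997=648 h(765,765)=(765*31+765)%997=552 -> [648, 552]
L3: h(648,552)=(648*31+552)%997=700 -> [700]

Answer: 700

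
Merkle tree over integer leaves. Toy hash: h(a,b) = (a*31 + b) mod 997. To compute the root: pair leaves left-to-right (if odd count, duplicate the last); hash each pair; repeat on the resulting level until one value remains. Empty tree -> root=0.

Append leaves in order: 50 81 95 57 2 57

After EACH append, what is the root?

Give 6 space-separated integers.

Answer: 50 634 760 722 502 268

Derivation:
After append 50 (leaves=[50]):
  L0: [50]
  root=50
After append 81 (leaves=[50, 81]):
  L0: [50, 81]
  L1: h(50,81)=(50*31+81)%997=634 -> [634]
  root=634
After append 95 (leaves=[50, 81, 95]):
  L0: [50, 81, 95]
  L1: h(50,81)=(50*31+81)%997=634 h(95,95)=(95*31+95)%997=49 -> [634, 49]
  L2: h(634,49)=(634*31+49)%997=760 -> [760]
  root=760
After append 57 (leaves=[50, 81, 95, 57]):
  L0: [50, 81, 95, 57]
  L1: h(50,81)=(50*31+81)%997=634 h(95,57)=(95*31+57)%997=11 -> [634, 11]
  L2: h(634,11)=(634*31+11)%997=722 -> [722]
  root=722
After append 2 (leaves=[50, 81, 95, 57, 2]):
  L0: [50, 81, 95, 57, 2]
  L1: h(50,81)=(50*31+81)%997=634 h(95,57)=(95*31+57)%997=11 h(2,2)=(2*31+2)%997=64 -> [634, 11, 64]
  L2: h(634,11)=(634*31+11)%997=722 h(64,64)=(64*31+64)%997=54 -> [722, 54]
  L3: h(722,54)=(722*31+54)%997=502 -> [502]
  root=502
After append 57 (leaves=[50, 81, 95, 57, 2, 57]):
  L0: [50, 81, 95, 57, 2, 57]
  L1: h(50,81)=(50*31+81)%997=634 h(95,57)=(95*31+57)%997=11 h(2,57)=(2*31+57)%997=119 -> [634, 11, 119]
  L2: h(634,11)=(634*31+11)%997=722 h(119,119)=(119*31+119)%997=817 -> [722, 817]
  L3: h(722,817)=(722*31+817)%997=268 -> [268]
  root=268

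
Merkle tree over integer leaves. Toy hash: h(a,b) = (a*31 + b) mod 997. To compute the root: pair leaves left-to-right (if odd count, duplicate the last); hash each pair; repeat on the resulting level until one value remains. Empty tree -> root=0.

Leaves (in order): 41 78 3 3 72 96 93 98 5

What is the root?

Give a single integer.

Answer: 480

Derivation:
L0: [41, 78, 3, 3, 72, 96, 93, 98, 5]
L1: h(41,78)=(41*31+78)%997=352 h(3,3)=(3*31+3)%997=96 h(72,96)=(72*31+96)%997=334 h(93,98)=(93*31+98)%997=987 h(5,5)=(5*31+5)%997=160 -> [352, 96, 334, 987, 160]
L2: h(352,96)=(352*31+96)%997=41 h(334,987)=(334*31+987)%997=374 h(160,160)=(160*31+160)%997=135 -> [41, 374, 135]
L3: h(41,374)=(41*31+374)%997=648 h(135,135)=(135*31+135)%997=332 -> [648, 332]
L4: h(648,332)=(648*31+332)%997=480 -> [480]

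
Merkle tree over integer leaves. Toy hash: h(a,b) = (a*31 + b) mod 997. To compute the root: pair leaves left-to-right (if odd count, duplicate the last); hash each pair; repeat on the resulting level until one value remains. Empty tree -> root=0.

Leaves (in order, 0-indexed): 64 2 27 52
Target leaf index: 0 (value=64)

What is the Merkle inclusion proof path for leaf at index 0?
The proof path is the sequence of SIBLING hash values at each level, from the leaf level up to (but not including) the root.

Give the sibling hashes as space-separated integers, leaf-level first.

L0 (leaves): [64, 2, 27, 52], target index=0
L1: h(64,2)=(64*31+2)%997=989 [pair 0] h(27,52)=(27*31+52)%997=889 [pair 1] -> [989, 889]
  Sibling for proof at L0: 2
L2: h(989,889)=(989*31+889)%997=641 [pair 0] -> [641]
  Sibling for proof at L1: 889
Root: 641
Proof path (sibling hashes from leaf to root): [2, 889]

Answer: 2 889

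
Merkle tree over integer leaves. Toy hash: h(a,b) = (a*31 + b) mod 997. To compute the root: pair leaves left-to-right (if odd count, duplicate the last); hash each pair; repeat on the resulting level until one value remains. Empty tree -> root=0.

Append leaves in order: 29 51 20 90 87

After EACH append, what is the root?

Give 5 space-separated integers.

After append 29 (leaves=[29]):
  L0: [29]
  root=29
After append 51 (leaves=[29, 51]):
  L0: [29, 51]
  L1: h(29,51)=(29*31+51)%997=950 -> [950]
  root=950
After append 20 (leaves=[29, 51, 20]):
  L0: [29, 51, 20]
  L1: h(29,51)=(29*31+51)%997=950 h(20,20)=(20*31+20)%997=640 -> [950, 640]
  L2: h(950,640)=(950*31+640)%997=180 -> [180]
  root=180
After append 90 (leaves=[29, 51, 20, 90]):
  L0: [29, 51, 20, 90]
  L1: h(29,51)=(29*31+51)%997=950 h(20,90)=(20*31+90)%997=710 -> [950, 710]
  L2: h(950,710)=(950*31+710)%997=250 -> [250]
  root=250
After append 87 (leaves=[29, 51, 20, 90, 87]):
  L0: [29, 51, 20, 90, 87]
  L1: h(29,51)=(29*31+51)%997=950 h(20,90)=(20*31+90)%997=710 h(87,87)=(87*31+87)%997=790 -> [950, 710, 790]
  L2: h(950,710)=(950*31+710)%997=250 h(790,790)=(790*31+790)%997=355 -> [250, 355]
  L3: h(250,355)=(250*31+355)%997=129 -> [129]
  root=129

Answer: 29 950 180 250 129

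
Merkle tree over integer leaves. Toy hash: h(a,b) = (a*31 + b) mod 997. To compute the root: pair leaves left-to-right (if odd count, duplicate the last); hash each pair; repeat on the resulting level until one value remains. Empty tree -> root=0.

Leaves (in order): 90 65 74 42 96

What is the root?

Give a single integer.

L0: [90, 65, 74, 42, 96]
L1: h(90,65)=(90*31+65)%997=861 h(74,42)=(74*31+42)%997=342 h(96,96)=(96*31+96)%997=81 -> [861, 342, 81]
L2: h(861,342)=(861*31+342)%997=114 h(81,81)=(81*31+81)%997=598 -> [114, 598]
L3: h(114,598)=(114*31+598)%997=144 -> [144]

Answer: 144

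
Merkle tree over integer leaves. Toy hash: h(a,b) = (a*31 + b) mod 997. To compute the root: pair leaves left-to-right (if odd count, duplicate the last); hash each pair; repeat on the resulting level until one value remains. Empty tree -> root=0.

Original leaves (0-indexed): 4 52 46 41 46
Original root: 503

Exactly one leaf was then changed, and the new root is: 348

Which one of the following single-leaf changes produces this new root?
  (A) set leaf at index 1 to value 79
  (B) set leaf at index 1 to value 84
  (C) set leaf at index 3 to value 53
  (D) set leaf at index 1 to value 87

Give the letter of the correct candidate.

Original leaves: [4, 52, 46, 41, 46]
Target new root: 348
Try each candidate change and compute the resulting root:
Candidate A: set leaf[1] = 79 -> leaves = [4, 79, 46, 41, 46]
  L0: [4, 79, 46, 41, 46]
  L1: h(4,79)=(4*31+79)%997=203 h(46,41)=(46*31+41)%997=470 h(46,46)=(46*31+46)%997=475 -> [203, 470, 475]
  L2: h(203,470)=(203*31+470)%997=781 h(475,475)=(475*31+475)%997=245 -> [781, 245]
  L3: h(781,245)=(781*31+245)%997=528 -> [528]
  root = 528 != target 348
Candidate B: set leaf[1] = 84 -> leaves = [4, 84, 46, 41, 46]
  L0: [4, 84, 46, 41, 46]
  L1: h(4,84)=(4*31+84)%997=208 h(46,41)=(46*31+41)%997=470 h(46,46)=(46*31+46)%997=475 -> [208, 470, 475]
  L2: h(208,470)=(208*31+470)%997=936 h(475,475)=(475*31+475)%997=245 -> [936, 245]
  L3: h(936,245)=(936*31+245)%997=348 -> [348]
  root = 348 == target 348  ** MATCH **
Candidate C: set leaf[3] = 53 -> leaves = [4, 52, 46, 53, 46]
  L0: [4, 52, 46, 53, 46]
  L1: h(4,52)=(4*31+52)%997=176 h(46,53)=(46*31+53)%997=482 h(46,46)=(46*31+46)%997=475 -> [176, 482, 475]
  L2: h(176,482)=(176*31+482)%997=953 h(475,475)=(475*31+475)%997=245 -> [953, 245]
  L3: h(953,245)=(953*31+245)%997=875 -> [875]
  root = 875 != target 348
Candidate D: set leaf[1] = 87 -> leaves = [4, 87, 46, 41, 46]
  L0: [4, 87, 46, 41, 46]
  L1: h(4,87)=(4*31+87)%997=211 h(46,41)=(46*31+41)%997=470 h(46,46)=(46*31+46)%997=475 -> [211, 470, 475]
  L2: h(211,470)=(211*31+470)%997=32 h(475,475)=(475*31+475)%997=245 -> [32, 245]
  L3: h(32,245)=(32*31+245)%997=240 -> [240]
  root = 240 != target 348
Candidate B produces the target root.

Answer: B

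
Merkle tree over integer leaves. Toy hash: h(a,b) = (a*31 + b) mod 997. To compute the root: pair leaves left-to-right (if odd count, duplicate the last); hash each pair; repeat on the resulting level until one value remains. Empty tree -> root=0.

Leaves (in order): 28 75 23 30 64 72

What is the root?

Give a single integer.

Answer: 42

Derivation:
L0: [28, 75, 23, 30, 64, 72]
L1: h(28,75)=(28*31+75)%997=943 h(23,30)=(23*31+30)%997=743 h(64,72)=(64*31+72)%997=62 -> [943, 743, 62]
L2: h(943,743)=(943*31+743)%997=66 h(62,62)=(62*31+62)%997=987 -> [66, 987]
L3: h(66,987)=(66*31+987)%997=42 -> [42]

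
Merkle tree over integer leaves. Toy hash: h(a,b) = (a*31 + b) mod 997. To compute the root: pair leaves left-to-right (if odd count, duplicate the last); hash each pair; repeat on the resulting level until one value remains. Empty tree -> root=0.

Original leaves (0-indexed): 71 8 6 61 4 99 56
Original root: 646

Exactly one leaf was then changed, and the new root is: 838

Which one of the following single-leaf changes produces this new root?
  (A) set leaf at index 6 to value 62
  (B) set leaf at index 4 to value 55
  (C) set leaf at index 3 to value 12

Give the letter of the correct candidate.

Answer: A

Derivation:
Original leaves: [71, 8, 6, 61, 4, 99, 56]
Target new root: 838
Try each candidate change and compute the resulting root:
Candidate A: set leaf[6] = 62 -> leaves = [71, 8, 6, 61, 4, 99, 62]
  L0: [71, 8, 6, 61, 4, 99, 62]
  L1: h(71,8)=(71*31+8)%997=215 h(6,61)=(6*31+61)%997=247 h(4,99)=(4*31+99)%997=223 h(62,62)=(62*31+62)%997=987 -> [215, 247, 223, 987]
  L2: h(215,247)=(215*31+247)%997=930 h(223,987)=(223*31+987)%997=921 -> [930, 921]
  L3: h(930,921)=(930*31+921)%997=838 -> [838]
  root = 838 == target 838  ** MATCH **
Candidate B: set leaf[4] = 55 -> leaves = [71, 8, 6, 61, 55, 99, 56]
  L0: [71, 8, 6, 61, 55, 99, 56]
  L1: h(71,8)=(71*31+8)%997=215 h(6,61)=(6*31+61)%997=247 h(55,99)=(55*31+99)%997=807 h(56,56)=(56*31+56)%997=795 -> [215, 247, 807, 795]
  L2: h(215,247)=(215*31+247)%997=930 h(807,795)=(807*31+795)%997=887 -> [930, 887]
  L3: h(930,887)=(930*31+887)%997=804 -> [804]
  root = 804 != target 838
Candidate C: set leaf[3] = 12 -> leaves = [71, 8, 6, 12, 4, 99, 56]
  L0: [71, 8, 6, 12, 4, 99, 56]
  L1: h(71,8)=(71*31+8)%997=215 h(6,12)=(6*31+12)%997=198 h(4,99)=(4*31+99)%997=223 h(56,56)=(56*31+56)%997=795 -> [215, 198, 223, 795]
  L2: h(215,198)=(215*31+198)%997=881 h(223,795)=(223*31+795)%997=729 -> [881, 729]
  L3: h(881,729)=(881*31+729)%997=124 -> [124]
  root = 124 != target 838
Candidate A produces the target root.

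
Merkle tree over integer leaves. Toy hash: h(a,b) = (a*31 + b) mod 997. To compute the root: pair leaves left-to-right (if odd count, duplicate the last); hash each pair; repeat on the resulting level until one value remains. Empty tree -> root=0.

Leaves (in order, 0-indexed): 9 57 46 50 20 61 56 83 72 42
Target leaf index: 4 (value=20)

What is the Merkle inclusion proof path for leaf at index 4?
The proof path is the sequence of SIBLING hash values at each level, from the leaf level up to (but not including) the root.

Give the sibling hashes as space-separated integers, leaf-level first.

Answer: 61 822 925 581

Derivation:
L0 (leaves): [9, 57, 46, 50, 20, 61, 56, 83, 72, 42], target index=4
L1: h(9,57)=(9*31+57)%997=336 [pair 0] h(46,50)=(46*31+50)%997=479 [pair 1] h(20,61)=(20*31+61)%997=681 [pair 2] h(56,83)=(56*31+83)%997=822 [pair 3] h(72,42)=(72*31+42)%997=280 [pair 4] -> [336, 479, 681, 822, 280]
  Sibling for proof at L0: 61
L2: h(336,479)=(336*31+479)%997=925 [pair 0] h(681,822)=(681*31+822)%997=996 [pair 1] h(280,280)=(280*31+280)%997=984 [pair 2] -> [925, 996, 984]
  Sibling for proof at L1: 822
L3: h(925,996)=(925*31+996)%997=758 [pair 0] h(984,984)=(984*31+984)%997=581 [pair 1] -> [758, 581]
  Sibling for proof at L2: 925
L4: h(758,581)=(758*31+581)%997=151 [pair 0] -> [151]
  Sibling for proof at L3: 581
Root: 151
Proof path (sibling hashes from leaf to root): [61, 822, 925, 581]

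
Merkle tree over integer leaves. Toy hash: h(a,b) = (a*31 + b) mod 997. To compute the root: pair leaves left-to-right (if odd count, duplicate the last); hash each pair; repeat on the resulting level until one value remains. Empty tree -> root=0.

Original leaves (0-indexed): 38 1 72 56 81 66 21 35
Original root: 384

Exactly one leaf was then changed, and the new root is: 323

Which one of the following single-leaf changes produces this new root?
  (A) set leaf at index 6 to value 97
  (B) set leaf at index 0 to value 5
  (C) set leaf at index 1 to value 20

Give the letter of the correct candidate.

Original leaves: [38, 1, 72, 56, 81, 66, 21, 35]
Target new root: 323
Try each candidate change and compute the resulting root:
Candidate A: set leaf[6] = 97 -> leaves = [38, 1, 72, 56, 81, 66, 97, 35]
  L0: [38, 1, 72, 56, 81, 66, 97, 35]
  L1: h(38,1)=(38*31+1)%997=182 h(72,56)=(72*31+56)%997=294 h(81,66)=(81*31+66)%997=583 h(97,35)=(97*31+35)%997=51 -> [182, 294, 583, 51]
  L2: h(182,294)=(182*31+294)%997=951 h(583,51)=(583*31+51)%997=178 -> [951, 178]
  L3: h(951,178)=(951*31+178)%997=746 -> [746]
  root = 746 != target 323
Candidate B: set leaf[0] = 5 -> leaves = [5, 1, 72, 56, 81, 66, 21, 35]
  L0: [5, 1, 72, 56, 81, 66, 21, 35]
  L1: h(5,1)=(5*31+1)%997=156 h(72,56)=(72*31+56)%997=294 h(81,66)=(81*31+66)%997=583 h(21,35)=(21*31+35)%997=686 -> [156, 294, 583, 686]
  L2: h(156,294)=(156*31+294)%997=145 h(583,686)=(583*31+686)%997=813 -> [145, 813]
  L3: h(145,813)=(145*31+813)%997=323 -> [323]
  root = 323 == target 323  ** MATCH **
Candidate C: set leaf[1] = 20 -> leaves = [38, 20, 72, 56, 81, 66, 21, 35]
  L0: [38, 20, 72, 56, 81, 66, 21, 35]
  L1: h(38,20)=(38*31+20)%997=201 h(72,56)=(72*31+56)%997=294 h(81,66)=(81*31+66)%997=583 h(21,35)=(21*31+35)%997=686 -> [201, 294, 583, 686]
  L2: h(201,294)=(201*31+294)%997=543 h(583,686)=(583*31+686)%997=813 -> [543, 813]
  L3: h(543,813)=(543*31+813)%997=697 -> [697]
  root = 697 != target 323
Candidate B produces the target root.

Answer: B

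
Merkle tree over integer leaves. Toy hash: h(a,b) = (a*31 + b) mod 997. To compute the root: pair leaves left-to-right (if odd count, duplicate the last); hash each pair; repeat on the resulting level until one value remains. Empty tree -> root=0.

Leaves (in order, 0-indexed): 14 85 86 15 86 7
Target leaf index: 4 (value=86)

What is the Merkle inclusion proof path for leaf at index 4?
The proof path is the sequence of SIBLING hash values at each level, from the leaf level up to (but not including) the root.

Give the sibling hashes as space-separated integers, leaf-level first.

L0 (leaves): [14, 85, 86, 15, 86, 7], target index=4
L1: h(14,85)=(14*31+85)%997=519 [pair 0] h(86,15)=(86*31+15)%997=687 [pair 1] h(86,7)=(86*31+7)%997=679 [pair 2] -> [519, 687, 679]
  Sibling for proof at L0: 7
L2: h(519,687)=(519*31+687)%997=824 [pair 0] h(679,679)=(679*31+679)%997=791 [pair 1] -> [824, 791]
  Sibling for proof at L1: 679
L3: h(824,791)=(824*31+791)%997=413 [pair 0] -> [413]
  Sibling for proof at L2: 824
Root: 413
Proof path (sibling hashes from leaf to root): [7, 679, 824]

Answer: 7 679 824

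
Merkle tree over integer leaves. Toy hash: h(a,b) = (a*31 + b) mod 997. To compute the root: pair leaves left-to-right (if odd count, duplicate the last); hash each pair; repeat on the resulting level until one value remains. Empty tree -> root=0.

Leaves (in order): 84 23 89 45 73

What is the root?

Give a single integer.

Answer: 305

Derivation:
L0: [84, 23, 89, 45, 73]
L1: h(84,23)=(84*31+23)%997=633 h(89,45)=(89*31+45)%997=810 h(73,73)=(73*31+73)%997=342 -> [633, 810, 342]
L2: h(633,810)=(633*31+810)%997=493 h(342,342)=(342*31+342)%997=974 -> [493, 974]
L3: h(493,974)=(493*31+974)%997=305 -> [305]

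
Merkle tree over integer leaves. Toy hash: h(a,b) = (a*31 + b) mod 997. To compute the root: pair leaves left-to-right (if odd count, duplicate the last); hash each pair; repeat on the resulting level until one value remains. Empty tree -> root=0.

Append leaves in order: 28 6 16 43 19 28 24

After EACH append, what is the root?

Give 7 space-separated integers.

Answer: 28 874 687 714 713 4 155

Derivation:
After append 28 (leaves=[28]):
  L0: [28]
  root=28
After append 6 (leaves=[28, 6]):
  L0: [28, 6]
  L1: h(28,6)=(28*31+6)%997=874 -> [874]
  root=874
After append 16 (leaves=[28, 6, 16]):
  L0: [28, 6, 16]
  L1: h(28,6)=(28*31+6)%997=874 h(16,16)=(16*31+16)%997=512 -> [874, 512]
  L2: h(874,512)=(874*31+512)%997=687 -> [687]
  root=687
After append 43 (leaves=[28, 6, 16, 43]):
  L0: [28, 6, 16, 43]
  L1: h(28,6)=(28*31+6)%997=874 h(16,43)=(16*31+43)%997=539 -> [874, 539]
  L2: h(874,539)=(874*31+539)%997=714 -> [714]
  root=714
After append 19 (leaves=[28, 6, 16, 43, 19]):
  L0: [28, 6, 16, 43, 19]
  L1: h(28,6)=(28*31+6)%997=874 h(16,43)=(16*31+43)%997=539 h(19,19)=(19*31+19)%997=608 -> [874, 539, 608]
  L2: h(874,539)=(874*31+539)%997=714 h(608,608)=(608*31+608)%997=513 -> [714, 513]
  L3: h(714,513)=(714*31+513)%997=713 -> [713]
  root=713
After append 28 (leaves=[28, 6, 16, 43, 19, 28]):
  L0: [28, 6, 16, 43, 19, 28]
  L1: h(28,6)=(28*31+6)%997=874 h(16,43)=(16*31+43)%997=539 h(19,28)=(19*31+28)%997=617 -> [874, 539, 617]
  L2: h(874,539)=(874*31+539)%997=714 h(617,617)=(617*31+617)%997=801 -> [714, 801]
  L3: h(714,801)=(714*31+801)%997=4 -> [4]
  root=4
After append 24 (leaves=[28, 6, 16, 43, 19, 28, 24]):
  L0: [28, 6, 16, 43, 19, 28, 24]
  L1: h(28,6)=(28*31+6)%997=874 h(16,43)=(16*31+43)%997=539 h(19,28)=(19*31+28)%997=617 h(24,24)=(24*31+24)%997=768 -> [874, 539, 617, 768]
  L2: h(874,539)=(874*31+539)%997=714 h(617,768)=(617*31+768)%997=952 -> [714, 952]
  L3: h(714,952)=(714*31+952)%997=155 -> [155]
  root=155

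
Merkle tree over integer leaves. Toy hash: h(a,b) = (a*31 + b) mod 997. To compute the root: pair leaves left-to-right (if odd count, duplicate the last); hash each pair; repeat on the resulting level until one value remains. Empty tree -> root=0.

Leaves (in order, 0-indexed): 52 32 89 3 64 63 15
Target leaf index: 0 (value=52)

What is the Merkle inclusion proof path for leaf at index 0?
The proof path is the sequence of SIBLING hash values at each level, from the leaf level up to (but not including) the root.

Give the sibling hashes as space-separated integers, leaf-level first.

Answer: 32 768 129

Derivation:
L0 (leaves): [52, 32, 89, 3, 64, 63, 15], target index=0
L1: h(52,32)=(52*31+32)%997=647 [pair 0] h(89,3)=(89*31+3)%997=768 [pair 1] h(64,63)=(64*31+63)%997=53 [pair 2] h(15,15)=(15*31+15)%997=480 [pair 3] -> [647, 768, 53, 480]
  Sibling for proof at L0: 32
L2: h(647,768)=(647*31+768)%997=885 [pair 0] h(53,480)=(53*31+480)%997=129 [pair 1] -> [885, 129]
  Sibling for proof at L1: 768
L3: h(885,129)=(885*31+129)%997=645 [pair 0] -> [645]
  Sibling for proof at L2: 129
Root: 645
Proof path (sibling hashes from leaf to root): [32, 768, 129]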